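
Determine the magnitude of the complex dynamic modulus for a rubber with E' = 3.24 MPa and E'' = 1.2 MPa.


|E*| = sqrt(E'^2 + E''^2)
= sqrt(3.24^2 + 1.2^2)
= sqrt(10.4976 + 1.4400)
= 3.455 MPa

3.455 MPa


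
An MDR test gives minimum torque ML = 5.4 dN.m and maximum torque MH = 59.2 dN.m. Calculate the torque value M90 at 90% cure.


M90 = ML + 0.9 * (MH - ML)
M90 = 5.4 + 0.9 * (59.2 - 5.4)
M90 = 5.4 + 0.9 * 53.8
M90 = 53.82 dN.m

53.82 dN.m


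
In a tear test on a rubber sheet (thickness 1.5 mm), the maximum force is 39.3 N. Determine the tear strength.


Tear strength = force / thickness
= 39.3 / 1.5
= 26.2 N/mm

26.2 N/mm


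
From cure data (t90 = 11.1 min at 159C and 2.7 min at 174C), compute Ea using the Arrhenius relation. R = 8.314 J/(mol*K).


T1 = 432.15 K, T2 = 447.15 K
1/T1 - 1/T2 = 7.7625e-05
ln(t1/t2) = ln(11.1/2.7) = 1.4137
Ea = 8.314 * 1.4137 / 7.7625e-05 = 151412.4979 J/mol
Ea = 151.41 kJ/mol

151.41 kJ/mol


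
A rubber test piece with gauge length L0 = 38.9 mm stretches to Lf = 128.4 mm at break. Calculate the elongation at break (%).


Elongation = (Lf - L0) / L0 * 100
= (128.4 - 38.9) / 38.9 * 100
= 89.5 / 38.9 * 100
= 230.1%

230.1%


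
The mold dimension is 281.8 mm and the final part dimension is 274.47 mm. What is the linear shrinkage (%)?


Shrinkage = (mold - part) / mold * 100
= (281.8 - 274.47) / 281.8 * 100
= 7.33 / 281.8 * 100
= 2.6%

2.6%


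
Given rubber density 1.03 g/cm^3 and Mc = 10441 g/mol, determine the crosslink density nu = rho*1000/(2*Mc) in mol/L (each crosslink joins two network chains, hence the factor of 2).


nu = rho * 1000 / (2 * Mc)
nu = 1.03 * 1000 / (2 * 10441)
nu = 1030.0 / 20882
nu = 0.0493 mol/L

0.0493 mol/L


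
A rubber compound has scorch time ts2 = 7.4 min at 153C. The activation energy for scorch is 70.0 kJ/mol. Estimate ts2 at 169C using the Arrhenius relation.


Convert temperatures: T1 = 153 + 273.15 = 426.15 K, T2 = 169 + 273.15 = 442.15 K
ts2_new = 7.4 * exp(70000 / 8.314 * (1/442.15 - 1/426.15))
1/T2 - 1/T1 = -8.4916e-05
ts2_new = 3.62 min

3.62 min


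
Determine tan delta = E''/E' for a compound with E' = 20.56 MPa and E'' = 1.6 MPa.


tan delta = E'' / E'
= 1.6 / 20.56
= 0.0778

tan delta = 0.0778


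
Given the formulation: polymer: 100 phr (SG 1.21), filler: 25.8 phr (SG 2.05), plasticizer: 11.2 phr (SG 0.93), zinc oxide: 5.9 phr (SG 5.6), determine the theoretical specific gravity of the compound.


Sum of weights = 142.9
Volume contributions:
  polymer: 100/1.21 = 82.6446
  filler: 25.8/2.05 = 12.5854
  plasticizer: 11.2/0.93 = 12.0430
  zinc oxide: 5.9/5.6 = 1.0536
Sum of volumes = 108.3266
SG = 142.9 / 108.3266 = 1.319

SG = 1.319


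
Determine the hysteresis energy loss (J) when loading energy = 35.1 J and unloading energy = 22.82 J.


Hysteresis loss = loading - unloading
= 35.1 - 22.82
= 12.28 J

12.28 J


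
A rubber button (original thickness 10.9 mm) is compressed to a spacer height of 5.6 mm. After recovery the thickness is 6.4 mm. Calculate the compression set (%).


CS = (t0 - recovered) / (t0 - ts) * 100
= (10.9 - 6.4) / (10.9 - 5.6) * 100
= 4.5 / 5.3 * 100
= 84.9%

84.9%


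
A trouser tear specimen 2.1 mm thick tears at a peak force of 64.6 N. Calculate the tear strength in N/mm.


Tear strength = force / thickness
= 64.6 / 2.1
= 30.76 N/mm

30.76 N/mm


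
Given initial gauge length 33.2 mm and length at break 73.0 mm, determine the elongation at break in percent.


Elongation = (Lf - L0) / L0 * 100
= (73.0 - 33.2) / 33.2 * 100
= 39.8 / 33.2 * 100
= 119.9%

119.9%


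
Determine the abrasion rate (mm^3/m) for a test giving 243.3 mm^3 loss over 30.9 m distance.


Rate = volume_loss / distance
= 243.3 / 30.9
= 7.874 mm^3/m

7.874 mm^3/m


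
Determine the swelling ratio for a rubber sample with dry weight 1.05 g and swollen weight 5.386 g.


Q = W_swollen / W_dry
Q = 5.386 / 1.05
Q = 5.13

Q = 5.13


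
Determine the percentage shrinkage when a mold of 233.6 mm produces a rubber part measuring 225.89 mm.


Shrinkage = (mold - part) / mold * 100
= (233.6 - 225.89) / 233.6 * 100
= 7.71 / 233.6 * 100
= 3.3%

3.3%


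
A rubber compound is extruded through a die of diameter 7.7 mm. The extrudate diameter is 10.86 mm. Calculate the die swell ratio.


Die swell ratio = D_extrudate / D_die
= 10.86 / 7.7
= 1.41

Die swell = 1.41


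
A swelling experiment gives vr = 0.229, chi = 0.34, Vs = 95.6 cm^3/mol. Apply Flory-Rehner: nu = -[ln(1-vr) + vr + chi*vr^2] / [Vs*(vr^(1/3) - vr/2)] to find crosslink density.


ln(1 - vr) = ln(1 - 0.229) = -0.2601
Numerator = -((-0.2601) + 0.229 + 0.34 * 0.229^2) = 0.0132
Denominator = 95.6 * (0.229^(1/3) - 0.229/2) = 47.5422
nu = 0.0132 / 47.5422 = 2.7843e-04 mol/cm^3

2.7843e-04 mol/cm^3


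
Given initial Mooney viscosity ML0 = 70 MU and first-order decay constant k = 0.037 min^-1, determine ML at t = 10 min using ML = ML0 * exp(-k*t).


ML = ML0 * exp(-k * t)
ML = 70 * exp(-0.037 * 10)
ML = 70 * 0.6907
ML = 48.35 MU

48.35 MU


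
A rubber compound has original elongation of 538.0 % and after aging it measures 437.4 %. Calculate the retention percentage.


Retention = aged / original * 100
= 437.4 / 538.0 * 100
= 81.3%

81.3%


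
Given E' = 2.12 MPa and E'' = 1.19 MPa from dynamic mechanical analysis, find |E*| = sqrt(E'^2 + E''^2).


|E*| = sqrt(E'^2 + E''^2)
= sqrt(2.12^2 + 1.19^2)
= sqrt(4.4944 + 1.4161)
= 2.431 MPa

2.431 MPa


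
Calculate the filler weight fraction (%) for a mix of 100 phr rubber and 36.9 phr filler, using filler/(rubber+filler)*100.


Filler % = filler / (rubber + filler) * 100
= 36.9 / (100 + 36.9) * 100
= 36.9 / 136.9 * 100
= 26.95%

26.95%


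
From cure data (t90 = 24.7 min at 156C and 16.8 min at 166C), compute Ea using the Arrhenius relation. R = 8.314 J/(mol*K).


T1 = 429.15 K, T2 = 439.15 K
1/T1 - 1/T2 = 5.3061e-05
ln(t1/t2) = ln(24.7/16.8) = 0.3854
Ea = 8.314 * 0.3854 / 5.3061e-05 = 60390.8554 J/mol
Ea = 60.39 kJ/mol

60.39 kJ/mol


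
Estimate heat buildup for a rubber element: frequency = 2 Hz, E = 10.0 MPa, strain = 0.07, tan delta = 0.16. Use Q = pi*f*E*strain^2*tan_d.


Q = pi * f * E * strain^2 * tan_d
= pi * 2 * 10.0 * 0.07^2 * 0.16
= pi * 2 * 10.0 * 0.0049 * 0.16
= 0.0493

Q = 0.0493


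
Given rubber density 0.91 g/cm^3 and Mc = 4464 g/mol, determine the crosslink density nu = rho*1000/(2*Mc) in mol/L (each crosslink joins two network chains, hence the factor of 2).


nu = rho * 1000 / (2 * Mc)
nu = 0.91 * 1000 / (2 * 4464)
nu = 910.0 / 8928
nu = 0.1019 mol/L

0.1019 mol/L


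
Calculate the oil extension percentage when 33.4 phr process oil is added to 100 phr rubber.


Oil % = oil / (100 + oil) * 100
= 33.4 / (100 + 33.4) * 100
= 33.4 / 133.4 * 100
= 25.04%

25.04%


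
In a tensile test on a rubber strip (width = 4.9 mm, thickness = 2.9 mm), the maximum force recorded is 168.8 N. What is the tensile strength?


Area = width * thickness = 4.9 * 2.9 = 14.21 mm^2
TS = force / area = 168.8 / 14.21 = 11.88 MPa

11.88 MPa


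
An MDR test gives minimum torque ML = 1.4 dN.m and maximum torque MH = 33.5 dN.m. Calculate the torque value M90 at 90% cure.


M90 = ML + 0.9 * (MH - ML)
M90 = 1.4 + 0.9 * (33.5 - 1.4)
M90 = 1.4 + 0.9 * 32.1
M90 = 30.29 dN.m

30.29 dN.m


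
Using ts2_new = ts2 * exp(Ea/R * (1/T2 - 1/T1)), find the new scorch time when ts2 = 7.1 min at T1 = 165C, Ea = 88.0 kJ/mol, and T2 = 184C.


Convert temperatures: T1 = 165 + 273.15 = 438.15 K, T2 = 184 + 273.15 = 457.15 K
ts2_new = 7.1 * exp(88000 / 8.314 * (1/457.15 - 1/438.15))
1/T2 - 1/T1 = -9.4858e-05
ts2_new = 2.6 min

2.6 min


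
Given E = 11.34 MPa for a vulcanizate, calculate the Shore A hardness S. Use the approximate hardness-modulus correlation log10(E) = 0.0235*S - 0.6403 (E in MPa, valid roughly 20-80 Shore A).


log10(E) = 0.0235*S - 0.6403  =>  S = (log10(E) + 0.6403) / 0.0235
log10(11.34) = 1.054613
S = (1.054613 + 0.6403) / 0.0235 = 1.694913 / 0.0235
S = 72.1

Shore A = 72.1


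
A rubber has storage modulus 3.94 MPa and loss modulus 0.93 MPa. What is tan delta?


tan delta = E'' / E'
= 0.93 / 3.94
= 0.236

tan delta = 0.236


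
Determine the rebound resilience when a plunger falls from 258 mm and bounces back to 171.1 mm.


Resilience = h_rebound / h_drop * 100
= 171.1 / 258 * 100
= 66.3%

66.3%


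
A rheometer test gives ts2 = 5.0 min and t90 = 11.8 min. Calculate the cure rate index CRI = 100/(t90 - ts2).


CRI = 100 / (t90 - ts2)
= 100 / (11.8 - 5.0)
= 100 / 6.8
= 14.71 min^-1

14.71 min^-1


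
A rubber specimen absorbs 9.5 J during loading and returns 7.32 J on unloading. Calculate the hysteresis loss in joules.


Hysteresis loss = loading - unloading
= 9.5 - 7.32
= 2.18 J

2.18 J


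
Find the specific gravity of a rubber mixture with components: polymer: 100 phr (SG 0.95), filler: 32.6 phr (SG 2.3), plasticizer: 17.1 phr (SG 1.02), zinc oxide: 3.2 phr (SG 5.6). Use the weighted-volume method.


Sum of weights = 152.9
Volume contributions:
  polymer: 100/0.95 = 105.2632
  filler: 32.6/2.3 = 14.1739
  plasticizer: 17.1/1.02 = 16.7647
  zinc oxide: 3.2/5.6 = 0.5714
Sum of volumes = 136.7732
SG = 152.9 / 136.7732 = 1.118

SG = 1.118


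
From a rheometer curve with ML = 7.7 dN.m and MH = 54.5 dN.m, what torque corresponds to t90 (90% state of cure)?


M90 = ML + 0.9 * (MH - ML)
M90 = 7.7 + 0.9 * (54.5 - 7.7)
M90 = 7.7 + 0.9 * 46.8
M90 = 49.82 dN.m

49.82 dN.m


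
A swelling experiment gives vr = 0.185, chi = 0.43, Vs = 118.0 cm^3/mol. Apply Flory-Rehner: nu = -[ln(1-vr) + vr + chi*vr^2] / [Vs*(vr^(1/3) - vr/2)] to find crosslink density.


ln(1 - vr) = ln(1 - 0.185) = -0.2046
Numerator = -((-0.2046) + 0.185 + 0.43 * 0.185^2) = 0.0049
Denominator = 118.0 * (0.185^(1/3) - 0.185/2) = 56.3216
nu = 0.0049 / 56.3216 = 8.6120e-05 mol/cm^3

8.6120e-05 mol/cm^3


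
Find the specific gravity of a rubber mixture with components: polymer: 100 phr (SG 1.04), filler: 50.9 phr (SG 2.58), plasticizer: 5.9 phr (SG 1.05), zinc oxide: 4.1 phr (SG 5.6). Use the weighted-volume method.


Sum of weights = 160.9
Volume contributions:
  polymer: 100/1.04 = 96.1538
  filler: 50.9/2.58 = 19.7287
  plasticizer: 5.9/1.05 = 5.6190
  zinc oxide: 4.1/5.6 = 0.7321
Sum of volumes = 122.2337
SG = 160.9 / 122.2337 = 1.316

SG = 1.316


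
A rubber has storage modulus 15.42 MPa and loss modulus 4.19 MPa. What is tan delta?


tan delta = E'' / E'
= 4.19 / 15.42
= 0.2717

tan delta = 0.2717


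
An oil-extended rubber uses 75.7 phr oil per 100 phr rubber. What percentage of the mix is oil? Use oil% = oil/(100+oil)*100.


Oil % = oil / (100 + oil) * 100
= 75.7 / (100 + 75.7) * 100
= 75.7 / 175.7 * 100
= 43.08%

43.08%


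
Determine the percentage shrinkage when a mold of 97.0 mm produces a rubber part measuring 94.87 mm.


Shrinkage = (mold - part) / mold * 100
= (97.0 - 94.87) / 97.0 * 100
= 2.13 / 97.0 * 100
= 2.2%

2.2%


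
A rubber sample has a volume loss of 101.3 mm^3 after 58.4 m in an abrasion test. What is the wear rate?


Rate = volume_loss / distance
= 101.3 / 58.4
= 1.735 mm^3/m

1.735 mm^3/m


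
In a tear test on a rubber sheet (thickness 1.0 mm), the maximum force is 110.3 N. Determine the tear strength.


Tear strength = force / thickness
= 110.3 / 1.0
= 110.3 N/mm

110.3 N/mm


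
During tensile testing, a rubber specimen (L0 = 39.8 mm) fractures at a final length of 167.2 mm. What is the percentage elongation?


Elongation = (Lf - L0) / L0 * 100
= (167.2 - 39.8) / 39.8 * 100
= 127.4 / 39.8 * 100
= 320.1%

320.1%


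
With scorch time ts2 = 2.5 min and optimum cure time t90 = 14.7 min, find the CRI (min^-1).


CRI = 100 / (t90 - ts2)
= 100 / (14.7 - 2.5)
= 100 / 12.2
= 8.2 min^-1

8.2 min^-1


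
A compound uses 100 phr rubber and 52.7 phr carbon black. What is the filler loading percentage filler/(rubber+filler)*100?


Filler % = filler / (rubber + filler) * 100
= 52.7 / (100 + 52.7) * 100
= 52.7 / 152.7 * 100
= 34.51%

34.51%


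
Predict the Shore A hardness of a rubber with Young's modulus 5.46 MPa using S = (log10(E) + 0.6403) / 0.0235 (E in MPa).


log10(E) = 0.0235*S - 0.6403  =>  S = (log10(E) + 0.6403) / 0.0235
log10(5.46) = 0.737193
S = (0.737193 + 0.6403) / 0.0235 = 1.377493 / 0.0235
S = 58.6

Shore A = 58.6


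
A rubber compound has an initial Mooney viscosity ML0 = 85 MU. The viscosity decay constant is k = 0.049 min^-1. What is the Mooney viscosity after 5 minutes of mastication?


ML = ML0 * exp(-k * t)
ML = 85 * exp(-0.049 * 5)
ML = 85 * 0.7827
ML = 66.53 MU

66.53 MU


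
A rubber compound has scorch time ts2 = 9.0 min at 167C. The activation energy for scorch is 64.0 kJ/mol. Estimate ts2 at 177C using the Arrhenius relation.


Convert temperatures: T1 = 167 + 273.15 = 440.15 K, T2 = 177 + 273.15 = 450.15 K
ts2_new = 9.0 * exp(64000 / 8.314 * (1/450.15 - 1/440.15))
1/T2 - 1/T1 = -5.0471e-05
ts2_new = 6.1 min

6.1 min


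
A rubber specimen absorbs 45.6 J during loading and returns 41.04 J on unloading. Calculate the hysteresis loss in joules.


Hysteresis loss = loading - unloading
= 45.6 - 41.04
= 4.56 J

4.56 J


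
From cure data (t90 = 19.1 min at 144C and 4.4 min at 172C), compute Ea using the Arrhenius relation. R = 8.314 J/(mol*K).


T1 = 417.15 K, T2 = 445.15 K
1/T1 - 1/T2 = 1.5079e-04
ln(t1/t2) = ln(19.1/4.4) = 1.4681
Ea = 8.314 * 1.4681 / 1.5079e-04 = 80947.1307 J/mol
Ea = 80.95 kJ/mol

80.95 kJ/mol


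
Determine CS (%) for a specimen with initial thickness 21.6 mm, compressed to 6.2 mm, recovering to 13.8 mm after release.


CS = (t0 - recovered) / (t0 - ts) * 100
= (21.6 - 13.8) / (21.6 - 6.2) * 100
= 7.8 / 15.4 * 100
= 50.6%

50.6%


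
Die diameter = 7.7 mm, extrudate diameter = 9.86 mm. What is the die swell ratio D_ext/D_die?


Die swell ratio = D_extrudate / D_die
= 9.86 / 7.7
= 1.281

Die swell = 1.281


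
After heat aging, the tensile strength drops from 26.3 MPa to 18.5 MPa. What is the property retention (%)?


Retention = aged / original * 100
= 18.5 / 26.3 * 100
= 70.3%

70.3%


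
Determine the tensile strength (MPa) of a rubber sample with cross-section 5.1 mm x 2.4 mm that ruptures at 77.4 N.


Area = width * thickness = 5.1 * 2.4 = 12.24 mm^2
TS = force / area = 77.4 / 12.24 = 6.32 MPa

6.32 MPa


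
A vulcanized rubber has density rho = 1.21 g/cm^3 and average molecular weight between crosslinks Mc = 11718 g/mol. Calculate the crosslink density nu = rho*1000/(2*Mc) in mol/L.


nu = rho * 1000 / (2 * Mc)
nu = 1.21 * 1000 / (2 * 11718)
nu = 1210.0 / 23436
nu = 0.0516 mol/L

0.0516 mol/L


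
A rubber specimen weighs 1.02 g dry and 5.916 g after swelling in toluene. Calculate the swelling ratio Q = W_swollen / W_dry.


Q = W_swollen / W_dry
Q = 5.916 / 1.02
Q = 5.8

Q = 5.8


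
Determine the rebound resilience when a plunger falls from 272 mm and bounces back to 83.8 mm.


Resilience = h_rebound / h_drop * 100
= 83.8 / 272 * 100
= 30.8%

30.8%


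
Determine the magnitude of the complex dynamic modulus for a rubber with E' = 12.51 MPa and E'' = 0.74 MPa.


|E*| = sqrt(E'^2 + E''^2)
= sqrt(12.51^2 + 0.74^2)
= sqrt(156.5001 + 0.5476)
= 12.532 MPa

12.532 MPa


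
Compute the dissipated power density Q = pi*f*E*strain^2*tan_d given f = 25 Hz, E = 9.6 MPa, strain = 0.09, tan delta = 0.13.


Q = pi * f * E * strain^2 * tan_d
= pi * 25 * 9.6 * 0.09^2 * 0.13
= pi * 25 * 9.6 * 0.0081 * 0.13
= 0.7939

Q = 0.7939


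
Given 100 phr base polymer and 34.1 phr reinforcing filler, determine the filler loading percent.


Filler % = filler / (rubber + filler) * 100
= 34.1 / (100 + 34.1) * 100
= 34.1 / 134.1 * 100
= 25.43%

25.43%


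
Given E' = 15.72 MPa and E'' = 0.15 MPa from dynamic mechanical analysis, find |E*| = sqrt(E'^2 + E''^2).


|E*| = sqrt(E'^2 + E''^2)
= sqrt(15.72^2 + 0.15^2)
= sqrt(247.1184 + 0.0225)
= 15.721 MPa

15.721 MPa


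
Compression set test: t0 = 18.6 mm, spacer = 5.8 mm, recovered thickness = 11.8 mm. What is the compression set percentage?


CS = (t0 - recovered) / (t0 - ts) * 100
= (18.6 - 11.8) / (18.6 - 5.8) * 100
= 6.8 / 12.8 * 100
= 53.1%

53.1%


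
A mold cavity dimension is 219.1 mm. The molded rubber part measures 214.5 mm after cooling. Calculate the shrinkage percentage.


Shrinkage = (mold - part) / mold * 100
= (219.1 - 214.5) / 219.1 * 100
= 4.6 / 219.1 * 100
= 2.1%

2.1%


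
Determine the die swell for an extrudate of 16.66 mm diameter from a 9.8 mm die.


Die swell ratio = D_extrudate / D_die
= 16.66 / 9.8
= 1.7

Die swell = 1.7


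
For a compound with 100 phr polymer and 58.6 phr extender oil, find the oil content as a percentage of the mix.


Oil % = oil / (100 + oil) * 100
= 58.6 / (100 + 58.6) * 100
= 58.6 / 158.6 * 100
= 36.95%

36.95%


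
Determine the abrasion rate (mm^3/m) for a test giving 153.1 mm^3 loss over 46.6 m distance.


Rate = volume_loss / distance
= 153.1 / 46.6
= 3.285 mm^3/m

3.285 mm^3/m


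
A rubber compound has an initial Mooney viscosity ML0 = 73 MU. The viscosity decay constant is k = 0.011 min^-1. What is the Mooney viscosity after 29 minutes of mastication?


ML = ML0 * exp(-k * t)
ML = 73 * exp(-0.011 * 29)
ML = 73 * 0.7269
ML = 53.06 MU

53.06 MU


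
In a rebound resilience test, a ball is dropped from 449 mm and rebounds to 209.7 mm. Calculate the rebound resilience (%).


Resilience = h_rebound / h_drop * 100
= 209.7 / 449 * 100
= 46.7%

46.7%


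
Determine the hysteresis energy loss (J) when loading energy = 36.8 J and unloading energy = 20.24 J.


Hysteresis loss = loading - unloading
= 36.8 - 20.24
= 16.56 J

16.56 J


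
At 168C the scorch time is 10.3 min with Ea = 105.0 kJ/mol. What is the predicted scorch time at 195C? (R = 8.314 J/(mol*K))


Convert temperatures: T1 = 168 + 273.15 = 441.15 K, T2 = 195 + 273.15 = 468.15 K
ts2_new = 10.3 * exp(105000 / 8.314 * (1/468.15 - 1/441.15))
1/T2 - 1/T1 = -1.3074e-04
ts2_new = 1.98 min

1.98 min


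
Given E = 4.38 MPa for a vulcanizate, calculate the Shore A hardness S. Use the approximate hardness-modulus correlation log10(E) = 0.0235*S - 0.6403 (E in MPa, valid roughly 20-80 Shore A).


log10(E) = 0.0235*S - 0.6403  =>  S = (log10(E) + 0.6403) / 0.0235
log10(4.38) = 0.641474
S = (0.641474 + 0.6403) / 0.0235 = 1.281774 / 0.0235
S = 54.5

Shore A = 54.5


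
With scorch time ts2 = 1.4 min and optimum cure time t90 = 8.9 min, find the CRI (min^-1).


CRI = 100 / (t90 - ts2)
= 100 / (8.9 - 1.4)
= 100 / 7.5
= 13.33 min^-1

13.33 min^-1


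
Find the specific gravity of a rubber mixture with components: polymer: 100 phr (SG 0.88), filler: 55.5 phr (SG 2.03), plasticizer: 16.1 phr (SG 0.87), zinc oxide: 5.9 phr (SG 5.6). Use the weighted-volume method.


Sum of weights = 177.5
Volume contributions:
  polymer: 100/0.88 = 113.6364
  filler: 55.5/2.03 = 27.3399
  plasticizer: 16.1/0.87 = 18.5057
  zinc oxide: 5.9/5.6 = 1.0536
Sum of volumes = 160.5356
SG = 177.5 / 160.5356 = 1.106

SG = 1.106


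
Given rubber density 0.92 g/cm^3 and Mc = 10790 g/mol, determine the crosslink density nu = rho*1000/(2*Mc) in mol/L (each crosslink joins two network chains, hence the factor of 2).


nu = rho * 1000 / (2 * Mc)
nu = 0.92 * 1000 / (2 * 10790)
nu = 920.0 / 21580
nu = 0.0426 mol/L

0.0426 mol/L


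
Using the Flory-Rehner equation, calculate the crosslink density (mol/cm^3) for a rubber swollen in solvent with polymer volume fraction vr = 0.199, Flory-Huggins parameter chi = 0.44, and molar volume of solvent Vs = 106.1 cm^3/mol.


ln(1 - vr) = ln(1 - 0.199) = -0.2219
Numerator = -((-0.2219) + 0.199 + 0.44 * 0.199^2) = 0.0055
Denominator = 106.1 * (0.199^(1/3) - 0.199/2) = 51.3871
nu = 0.0055 / 51.3871 = 1.0644e-04 mol/cm^3

1.0644e-04 mol/cm^3


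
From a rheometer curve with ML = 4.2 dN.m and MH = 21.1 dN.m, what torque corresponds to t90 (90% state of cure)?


M90 = ML + 0.9 * (MH - ML)
M90 = 4.2 + 0.9 * (21.1 - 4.2)
M90 = 4.2 + 0.9 * 16.9
M90 = 19.41 dN.m

19.41 dN.m


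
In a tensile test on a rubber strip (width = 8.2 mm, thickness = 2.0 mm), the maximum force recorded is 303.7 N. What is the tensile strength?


Area = width * thickness = 8.2 * 2.0 = 16.4 mm^2
TS = force / area = 303.7 / 16.4 = 18.52 MPa

18.52 MPa


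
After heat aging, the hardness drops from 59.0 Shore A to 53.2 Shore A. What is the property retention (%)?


Retention = aged / original * 100
= 53.2 / 59.0 * 100
= 90.2%

90.2%


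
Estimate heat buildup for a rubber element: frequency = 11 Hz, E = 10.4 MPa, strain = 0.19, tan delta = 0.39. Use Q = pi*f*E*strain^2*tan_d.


Q = pi * f * E * strain^2 * tan_d
= pi * 11 * 10.4 * 0.19^2 * 0.39
= pi * 11 * 10.4 * 0.0361 * 0.39
= 5.0600

Q = 5.0600


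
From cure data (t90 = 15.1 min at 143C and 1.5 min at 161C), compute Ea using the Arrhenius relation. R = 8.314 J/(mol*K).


T1 = 416.15 K, T2 = 434.15 K
1/T1 - 1/T2 = 9.9628e-05
ln(t1/t2) = ln(15.1/1.5) = 2.3092
Ea = 8.314 * 2.3092 / 9.9628e-05 = 192705.6029 J/mol
Ea = 192.71 kJ/mol

192.71 kJ/mol


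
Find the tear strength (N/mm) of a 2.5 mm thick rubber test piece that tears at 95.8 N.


Tear strength = force / thickness
= 95.8 / 2.5
= 38.32 N/mm

38.32 N/mm


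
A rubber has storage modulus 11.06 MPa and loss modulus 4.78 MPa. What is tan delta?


tan delta = E'' / E'
= 4.78 / 11.06
= 0.4322

tan delta = 0.4322


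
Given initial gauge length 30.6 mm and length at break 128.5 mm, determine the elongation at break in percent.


Elongation = (Lf - L0) / L0 * 100
= (128.5 - 30.6) / 30.6 * 100
= 97.9 / 30.6 * 100
= 319.9%

319.9%


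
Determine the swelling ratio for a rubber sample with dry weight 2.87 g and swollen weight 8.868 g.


Q = W_swollen / W_dry
Q = 8.868 / 2.87
Q = 3.09

Q = 3.09


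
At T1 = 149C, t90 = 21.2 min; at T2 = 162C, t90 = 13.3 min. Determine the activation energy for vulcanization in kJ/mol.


T1 = 422.15 K, T2 = 435.15 K
1/T1 - 1/T2 = 7.0768e-05
ln(t1/t2) = ln(21.2/13.3) = 0.4662
Ea = 8.314 * 0.4662 / 7.0768e-05 = 54774.6134 J/mol
Ea = 54.77 kJ/mol

54.77 kJ/mol


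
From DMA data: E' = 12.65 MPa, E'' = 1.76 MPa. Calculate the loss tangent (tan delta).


tan delta = E'' / E'
= 1.76 / 12.65
= 0.1391

tan delta = 0.1391


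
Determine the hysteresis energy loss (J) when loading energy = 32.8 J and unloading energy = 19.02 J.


Hysteresis loss = loading - unloading
= 32.8 - 19.02
= 13.78 J

13.78 J


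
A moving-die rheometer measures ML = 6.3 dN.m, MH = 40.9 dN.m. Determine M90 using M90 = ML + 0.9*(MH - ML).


M90 = ML + 0.9 * (MH - ML)
M90 = 6.3 + 0.9 * (40.9 - 6.3)
M90 = 6.3 + 0.9 * 34.6
M90 = 37.44 dN.m

37.44 dN.m


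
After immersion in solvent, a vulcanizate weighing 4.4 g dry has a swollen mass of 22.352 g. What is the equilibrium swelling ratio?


Q = W_swollen / W_dry
Q = 22.352 / 4.4
Q = 5.08

Q = 5.08


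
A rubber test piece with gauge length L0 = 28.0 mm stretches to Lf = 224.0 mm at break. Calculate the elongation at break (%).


Elongation = (Lf - L0) / L0 * 100
= (224.0 - 28.0) / 28.0 * 100
= 196.0 / 28.0 * 100
= 700.0%

700.0%


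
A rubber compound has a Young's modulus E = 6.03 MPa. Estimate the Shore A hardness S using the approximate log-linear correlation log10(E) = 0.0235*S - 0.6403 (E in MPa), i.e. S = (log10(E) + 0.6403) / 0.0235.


log10(E) = 0.0235*S - 0.6403  =>  S = (log10(E) + 0.6403) / 0.0235
log10(6.03) = 0.780317
S = (0.780317 + 0.6403) / 0.0235 = 1.420617 / 0.0235
S = 60.5

Shore A = 60.5


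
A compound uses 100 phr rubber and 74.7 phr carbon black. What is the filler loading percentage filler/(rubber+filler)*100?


Filler % = filler / (rubber + filler) * 100
= 74.7 / (100 + 74.7) * 100
= 74.7 / 174.7 * 100
= 42.76%

42.76%


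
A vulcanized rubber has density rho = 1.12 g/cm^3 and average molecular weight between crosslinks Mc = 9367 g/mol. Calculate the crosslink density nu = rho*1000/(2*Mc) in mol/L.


nu = rho * 1000 / (2 * Mc)
nu = 1.12 * 1000 / (2 * 9367)
nu = 1120.0 / 18734
nu = 0.0598 mol/L

0.0598 mol/L


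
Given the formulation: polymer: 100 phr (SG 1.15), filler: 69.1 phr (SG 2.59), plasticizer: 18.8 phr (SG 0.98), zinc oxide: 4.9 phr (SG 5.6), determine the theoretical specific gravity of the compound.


Sum of weights = 192.8
Volume contributions:
  polymer: 100/1.15 = 86.9565
  filler: 69.1/2.59 = 26.6795
  plasticizer: 18.8/0.98 = 19.1837
  zinc oxide: 4.9/5.6 = 0.8750
Sum of volumes = 133.6947
SG = 192.8 / 133.6947 = 1.442

SG = 1.442


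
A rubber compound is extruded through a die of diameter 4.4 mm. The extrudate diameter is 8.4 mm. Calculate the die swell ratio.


Die swell ratio = D_extrudate / D_die
= 8.4 / 4.4
= 1.909

Die swell = 1.909


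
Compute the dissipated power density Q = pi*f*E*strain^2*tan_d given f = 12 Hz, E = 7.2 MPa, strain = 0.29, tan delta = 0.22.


Q = pi * f * E * strain^2 * tan_d
= pi * 12 * 7.2 * 0.29^2 * 0.22
= pi * 12 * 7.2 * 0.0841 * 0.22
= 5.0221

Q = 5.0221


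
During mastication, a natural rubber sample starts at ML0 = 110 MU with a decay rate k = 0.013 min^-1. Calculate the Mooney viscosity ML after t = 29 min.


ML = ML0 * exp(-k * t)
ML = 110 * exp(-0.013 * 29)
ML = 110 * 0.6859
ML = 75.45 MU

75.45 MU


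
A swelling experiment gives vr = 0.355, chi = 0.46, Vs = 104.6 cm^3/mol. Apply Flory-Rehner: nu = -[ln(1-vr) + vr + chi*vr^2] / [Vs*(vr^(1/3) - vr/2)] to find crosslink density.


ln(1 - vr) = ln(1 - 0.355) = -0.4385
Numerator = -((-0.4385) + 0.355 + 0.46 * 0.355^2) = 0.0255
Denominator = 104.6 * (0.355^(1/3) - 0.355/2) = 55.4976
nu = 0.0255 / 55.4976 = 4.6008e-04 mol/cm^3

4.6008e-04 mol/cm^3


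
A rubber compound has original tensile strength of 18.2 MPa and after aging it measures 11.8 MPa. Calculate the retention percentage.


Retention = aged / original * 100
= 11.8 / 18.2 * 100
= 64.8%

64.8%


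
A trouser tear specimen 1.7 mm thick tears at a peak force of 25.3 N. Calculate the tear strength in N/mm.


Tear strength = force / thickness
= 25.3 / 1.7
= 14.88 N/mm

14.88 N/mm


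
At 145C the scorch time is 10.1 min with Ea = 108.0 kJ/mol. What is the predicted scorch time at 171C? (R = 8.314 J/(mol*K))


Convert temperatures: T1 = 145 + 273.15 = 418.15 K, T2 = 171 + 273.15 = 444.15 K
ts2_new = 10.1 * exp(108000 / 8.314 * (1/444.15 - 1/418.15))
1/T2 - 1/T1 = -1.3999e-04
ts2_new = 1.64 min

1.64 min


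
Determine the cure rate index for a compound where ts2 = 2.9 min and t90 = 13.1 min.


CRI = 100 / (t90 - ts2)
= 100 / (13.1 - 2.9)
= 100 / 10.2
= 9.8 min^-1

9.8 min^-1


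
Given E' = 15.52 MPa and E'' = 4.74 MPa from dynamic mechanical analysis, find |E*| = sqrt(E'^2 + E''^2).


|E*| = sqrt(E'^2 + E''^2)
= sqrt(15.52^2 + 4.74^2)
= sqrt(240.8704 + 22.4676)
= 16.228 MPa

16.228 MPa


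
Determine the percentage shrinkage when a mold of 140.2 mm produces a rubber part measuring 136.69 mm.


Shrinkage = (mold - part) / mold * 100
= (140.2 - 136.69) / 140.2 * 100
= 3.51 / 140.2 * 100
= 2.5%

2.5%


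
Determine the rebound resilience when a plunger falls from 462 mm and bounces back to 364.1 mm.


Resilience = h_rebound / h_drop * 100
= 364.1 / 462 * 100
= 78.8%

78.8%


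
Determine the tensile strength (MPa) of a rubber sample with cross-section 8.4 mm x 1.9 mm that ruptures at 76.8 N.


Area = width * thickness = 8.4 * 1.9 = 15.96 mm^2
TS = force / area = 76.8 / 15.96 = 4.81 MPa

4.81 MPa


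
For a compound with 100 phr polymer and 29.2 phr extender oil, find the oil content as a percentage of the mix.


Oil % = oil / (100 + oil) * 100
= 29.2 / (100 + 29.2) * 100
= 29.2 / 129.2 * 100
= 22.6%

22.6%


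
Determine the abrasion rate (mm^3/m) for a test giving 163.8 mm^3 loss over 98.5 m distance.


Rate = volume_loss / distance
= 163.8 / 98.5
= 1.663 mm^3/m

1.663 mm^3/m


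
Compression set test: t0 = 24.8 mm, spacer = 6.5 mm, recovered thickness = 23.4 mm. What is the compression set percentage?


CS = (t0 - recovered) / (t0 - ts) * 100
= (24.8 - 23.4) / (24.8 - 6.5) * 100
= 1.4 / 18.3 * 100
= 7.7%

7.7%


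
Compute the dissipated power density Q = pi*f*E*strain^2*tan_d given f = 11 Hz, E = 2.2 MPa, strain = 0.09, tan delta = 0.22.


Q = pi * f * E * strain^2 * tan_d
= pi * 11 * 2.2 * 0.09^2 * 0.22
= pi * 11 * 2.2 * 0.0081 * 0.22
= 0.1355

Q = 0.1355


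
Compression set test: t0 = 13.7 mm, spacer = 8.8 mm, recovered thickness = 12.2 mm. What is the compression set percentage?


CS = (t0 - recovered) / (t0 - ts) * 100
= (13.7 - 12.2) / (13.7 - 8.8) * 100
= 1.5 / 4.9 * 100
= 30.6%

30.6%


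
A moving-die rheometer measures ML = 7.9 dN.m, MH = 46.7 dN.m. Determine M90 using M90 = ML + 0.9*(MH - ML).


M90 = ML + 0.9 * (MH - ML)
M90 = 7.9 + 0.9 * (46.7 - 7.9)
M90 = 7.9 + 0.9 * 38.8
M90 = 42.82 dN.m

42.82 dN.m


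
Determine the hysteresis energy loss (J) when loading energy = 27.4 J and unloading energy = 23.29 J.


Hysteresis loss = loading - unloading
= 27.4 - 23.29
= 4.11 J

4.11 J


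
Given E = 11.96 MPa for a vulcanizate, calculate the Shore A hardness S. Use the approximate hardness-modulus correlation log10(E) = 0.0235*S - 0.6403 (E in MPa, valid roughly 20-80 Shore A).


log10(E) = 0.0235*S - 0.6403  =>  S = (log10(E) + 0.6403) / 0.0235
log10(11.96) = 1.077731
S = (1.077731 + 0.6403) / 0.0235 = 1.718031 / 0.0235
S = 73.1

Shore A = 73.1


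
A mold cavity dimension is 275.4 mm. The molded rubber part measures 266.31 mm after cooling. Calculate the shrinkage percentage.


Shrinkage = (mold - part) / mold * 100
= (275.4 - 266.31) / 275.4 * 100
= 9.09 / 275.4 * 100
= 3.3%

3.3%


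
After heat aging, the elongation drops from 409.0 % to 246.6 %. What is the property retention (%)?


Retention = aged / original * 100
= 246.6 / 409.0 * 100
= 60.3%

60.3%


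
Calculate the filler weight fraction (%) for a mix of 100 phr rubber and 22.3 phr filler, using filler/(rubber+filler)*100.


Filler % = filler / (rubber + filler) * 100
= 22.3 / (100 + 22.3) * 100
= 22.3 / 122.3 * 100
= 18.23%

18.23%


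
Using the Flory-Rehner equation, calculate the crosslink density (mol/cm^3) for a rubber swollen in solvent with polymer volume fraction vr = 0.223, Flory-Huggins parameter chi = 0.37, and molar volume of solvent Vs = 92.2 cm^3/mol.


ln(1 - vr) = ln(1 - 0.223) = -0.2523
Numerator = -((-0.2523) + 0.223 + 0.37 * 0.223^2) = 0.0109
Denominator = 92.2 * (0.223^(1/3) - 0.223/2) = 45.6310
nu = 0.0109 / 45.6310 = 2.3921e-04 mol/cm^3

2.3921e-04 mol/cm^3


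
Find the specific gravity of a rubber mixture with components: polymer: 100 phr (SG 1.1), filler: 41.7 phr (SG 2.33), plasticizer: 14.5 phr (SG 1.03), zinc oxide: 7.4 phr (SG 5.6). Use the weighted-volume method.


Sum of weights = 163.6
Volume contributions:
  polymer: 100/1.1 = 90.9091
  filler: 41.7/2.33 = 17.8970
  plasticizer: 14.5/1.03 = 14.0777
  zinc oxide: 7.4/5.6 = 1.3214
Sum of volumes = 124.2052
SG = 163.6 / 124.2052 = 1.317

SG = 1.317


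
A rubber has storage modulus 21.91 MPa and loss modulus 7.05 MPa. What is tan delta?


tan delta = E'' / E'
= 7.05 / 21.91
= 0.3218

tan delta = 0.3218


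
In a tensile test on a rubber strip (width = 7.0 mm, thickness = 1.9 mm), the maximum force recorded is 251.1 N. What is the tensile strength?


Area = width * thickness = 7.0 * 1.9 = 13.3 mm^2
TS = force / area = 251.1 / 13.3 = 18.88 MPa

18.88 MPa


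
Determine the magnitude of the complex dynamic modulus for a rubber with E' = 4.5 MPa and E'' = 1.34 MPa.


|E*| = sqrt(E'^2 + E''^2)
= sqrt(4.5^2 + 1.34^2)
= sqrt(20.2500 + 1.7956)
= 4.695 MPa

4.695 MPa


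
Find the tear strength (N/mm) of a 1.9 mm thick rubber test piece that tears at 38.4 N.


Tear strength = force / thickness
= 38.4 / 1.9
= 20.21 N/mm

20.21 N/mm


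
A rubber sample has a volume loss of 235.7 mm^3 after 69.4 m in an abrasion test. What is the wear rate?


Rate = volume_loss / distance
= 235.7 / 69.4
= 3.396 mm^3/m

3.396 mm^3/m


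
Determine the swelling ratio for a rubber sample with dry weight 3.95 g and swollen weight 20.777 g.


Q = W_swollen / W_dry
Q = 20.777 / 3.95
Q = 5.26

Q = 5.26


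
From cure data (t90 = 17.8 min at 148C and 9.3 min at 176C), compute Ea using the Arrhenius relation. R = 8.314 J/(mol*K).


T1 = 421.15 K, T2 = 449.15 K
1/T1 - 1/T2 = 1.4802e-04
ln(t1/t2) = ln(17.8/9.3) = 0.6492
Ea = 8.314 * 0.6492 / 1.4802e-04 = 36462.6345 J/mol
Ea = 36.46 kJ/mol

36.46 kJ/mol


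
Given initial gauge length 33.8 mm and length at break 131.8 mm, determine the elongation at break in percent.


Elongation = (Lf - L0) / L0 * 100
= (131.8 - 33.8) / 33.8 * 100
= 98.0 / 33.8 * 100
= 289.9%

289.9%


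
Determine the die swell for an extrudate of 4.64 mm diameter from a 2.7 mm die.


Die swell ratio = D_extrudate / D_die
= 4.64 / 2.7
= 1.719

Die swell = 1.719


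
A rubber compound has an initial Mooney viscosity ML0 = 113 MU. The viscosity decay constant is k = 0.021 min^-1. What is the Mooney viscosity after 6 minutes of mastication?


ML = ML0 * exp(-k * t)
ML = 113 * exp(-0.021 * 6)
ML = 113 * 0.8816
ML = 99.62 MU

99.62 MU


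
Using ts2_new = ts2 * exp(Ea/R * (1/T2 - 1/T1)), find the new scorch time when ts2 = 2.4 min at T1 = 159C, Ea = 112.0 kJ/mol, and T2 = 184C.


Convert temperatures: T1 = 159 + 273.15 = 432.15 K, T2 = 184 + 273.15 = 457.15 K
ts2_new = 2.4 * exp(112000 / 8.314 * (1/457.15 - 1/432.15))
1/T2 - 1/T1 = -1.2655e-04
ts2_new = 0.44 min

0.44 min


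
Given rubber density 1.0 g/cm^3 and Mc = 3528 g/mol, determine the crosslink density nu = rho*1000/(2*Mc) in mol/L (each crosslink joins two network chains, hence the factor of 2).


nu = rho * 1000 / (2 * Mc)
nu = 1.0 * 1000 / (2 * 3528)
nu = 1000.0 / 7056
nu = 0.1417 mol/L

0.1417 mol/L


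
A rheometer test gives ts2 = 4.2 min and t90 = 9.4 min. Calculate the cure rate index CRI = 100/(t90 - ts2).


CRI = 100 / (t90 - ts2)
= 100 / (9.4 - 4.2)
= 100 / 5.2
= 19.23 min^-1

19.23 min^-1


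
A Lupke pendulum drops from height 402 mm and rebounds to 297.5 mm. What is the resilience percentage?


Resilience = h_rebound / h_drop * 100
= 297.5 / 402 * 100
= 74.0%

74.0%


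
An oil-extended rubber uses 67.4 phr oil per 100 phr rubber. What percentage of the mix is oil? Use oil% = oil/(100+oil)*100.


Oil % = oil / (100 + oil) * 100
= 67.4 / (100 + 67.4) * 100
= 67.4 / 167.4 * 100
= 40.26%

40.26%


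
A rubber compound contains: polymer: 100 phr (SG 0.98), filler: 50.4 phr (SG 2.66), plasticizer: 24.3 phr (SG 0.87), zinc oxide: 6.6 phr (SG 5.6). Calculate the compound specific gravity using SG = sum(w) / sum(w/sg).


Sum of weights = 181.3
Volume contributions:
  polymer: 100/0.98 = 102.0408
  filler: 50.4/2.66 = 18.9474
  plasticizer: 24.3/0.87 = 27.9310
  zinc oxide: 6.6/5.6 = 1.1786
Sum of volumes = 150.0978
SG = 181.3 / 150.0978 = 1.208

SG = 1.208


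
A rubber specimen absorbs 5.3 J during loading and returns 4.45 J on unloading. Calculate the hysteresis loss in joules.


Hysteresis loss = loading - unloading
= 5.3 - 4.45
= 0.85 J

0.85 J


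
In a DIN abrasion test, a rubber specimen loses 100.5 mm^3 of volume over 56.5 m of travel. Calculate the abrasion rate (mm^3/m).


Rate = volume_loss / distance
= 100.5 / 56.5
= 1.779 mm^3/m

1.779 mm^3/m


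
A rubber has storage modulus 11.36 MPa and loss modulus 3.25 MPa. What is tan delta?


tan delta = E'' / E'
= 3.25 / 11.36
= 0.2861

tan delta = 0.2861


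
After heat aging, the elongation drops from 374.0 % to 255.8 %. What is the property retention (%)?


Retention = aged / original * 100
= 255.8 / 374.0 * 100
= 68.4%

68.4%


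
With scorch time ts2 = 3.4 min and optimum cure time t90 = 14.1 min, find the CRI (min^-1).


CRI = 100 / (t90 - ts2)
= 100 / (14.1 - 3.4)
= 100 / 10.7
= 9.35 min^-1

9.35 min^-1


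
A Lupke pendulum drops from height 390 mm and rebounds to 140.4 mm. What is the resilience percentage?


Resilience = h_rebound / h_drop * 100
= 140.4 / 390 * 100
= 36.0%

36.0%


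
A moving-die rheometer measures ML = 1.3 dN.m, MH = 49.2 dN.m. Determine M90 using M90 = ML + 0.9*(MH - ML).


M90 = ML + 0.9 * (MH - ML)
M90 = 1.3 + 0.9 * (49.2 - 1.3)
M90 = 1.3 + 0.9 * 47.9
M90 = 44.41 dN.m

44.41 dN.m


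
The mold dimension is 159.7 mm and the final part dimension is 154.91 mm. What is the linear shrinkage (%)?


Shrinkage = (mold - part) / mold * 100
= (159.7 - 154.91) / 159.7 * 100
= 4.79 / 159.7 * 100
= 3.0%

3.0%


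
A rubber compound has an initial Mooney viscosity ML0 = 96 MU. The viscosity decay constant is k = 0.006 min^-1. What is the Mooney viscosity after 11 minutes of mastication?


ML = ML0 * exp(-k * t)
ML = 96 * exp(-0.006 * 11)
ML = 96 * 0.9361
ML = 89.87 MU

89.87 MU


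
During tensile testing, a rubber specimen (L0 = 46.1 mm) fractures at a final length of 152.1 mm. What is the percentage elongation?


Elongation = (Lf - L0) / L0 * 100
= (152.1 - 46.1) / 46.1 * 100
= 106.0 / 46.1 * 100
= 229.9%

229.9%


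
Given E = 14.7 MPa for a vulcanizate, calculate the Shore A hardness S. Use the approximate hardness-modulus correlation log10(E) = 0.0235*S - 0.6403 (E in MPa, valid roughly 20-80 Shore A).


log10(E) = 0.0235*S - 0.6403  =>  S = (log10(E) + 0.6403) / 0.0235
log10(14.7) = 1.167317
S = (1.167317 + 0.6403) / 0.0235 = 1.807617 / 0.0235
S = 76.9

Shore A = 76.9


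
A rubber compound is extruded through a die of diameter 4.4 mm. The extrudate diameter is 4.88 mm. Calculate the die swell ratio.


Die swell ratio = D_extrudate / D_die
= 4.88 / 4.4
= 1.109

Die swell = 1.109


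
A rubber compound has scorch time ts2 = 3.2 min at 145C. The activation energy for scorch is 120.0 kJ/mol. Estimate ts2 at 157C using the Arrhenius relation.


Convert temperatures: T1 = 145 + 273.15 = 418.15 K, T2 = 157 + 273.15 = 430.15 K
ts2_new = 3.2 * exp(120000 / 8.314 * (1/430.15 - 1/418.15))
1/T2 - 1/T1 = -6.6716e-05
ts2_new = 1.22 min

1.22 min


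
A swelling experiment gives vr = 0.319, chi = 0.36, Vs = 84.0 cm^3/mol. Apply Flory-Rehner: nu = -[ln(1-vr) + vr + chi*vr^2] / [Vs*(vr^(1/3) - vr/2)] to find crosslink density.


ln(1 - vr) = ln(1 - 0.319) = -0.3842
Numerator = -((-0.3842) + 0.319 + 0.36 * 0.319^2) = 0.0286
Denominator = 84.0 * (0.319^(1/3) - 0.319/2) = 43.9973
nu = 0.0286 / 43.9973 = 6.4911e-04 mol/cm^3

6.4911e-04 mol/cm^3


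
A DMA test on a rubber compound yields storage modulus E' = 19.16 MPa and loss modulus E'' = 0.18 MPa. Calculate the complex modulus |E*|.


|E*| = sqrt(E'^2 + E''^2)
= sqrt(19.16^2 + 0.18^2)
= sqrt(367.1056 + 0.0324)
= 19.161 MPa

19.161 MPa


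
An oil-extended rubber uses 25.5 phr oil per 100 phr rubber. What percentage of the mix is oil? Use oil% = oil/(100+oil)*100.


Oil % = oil / (100 + oil) * 100
= 25.5 / (100 + 25.5) * 100
= 25.5 / 125.5 * 100
= 20.32%

20.32%


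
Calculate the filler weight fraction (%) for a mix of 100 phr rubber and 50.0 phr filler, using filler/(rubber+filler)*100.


Filler % = filler / (rubber + filler) * 100
= 50.0 / (100 + 50.0) * 100
= 50.0 / 150.0 * 100
= 33.33%

33.33%


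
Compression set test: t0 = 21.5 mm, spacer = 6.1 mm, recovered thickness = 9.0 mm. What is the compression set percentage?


CS = (t0 - recovered) / (t0 - ts) * 100
= (21.5 - 9.0) / (21.5 - 6.1) * 100
= 12.5 / 15.4 * 100
= 81.2%

81.2%


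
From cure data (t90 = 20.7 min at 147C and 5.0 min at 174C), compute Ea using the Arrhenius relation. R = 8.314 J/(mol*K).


T1 = 420.15 K, T2 = 447.15 K
1/T1 - 1/T2 = 1.4372e-04
ln(t1/t2) = ln(20.7/5.0) = 1.4207
Ea = 8.314 * 1.4207 / 1.4372e-04 = 82187.3451 J/mol
Ea = 82.19 kJ/mol

82.19 kJ/mol


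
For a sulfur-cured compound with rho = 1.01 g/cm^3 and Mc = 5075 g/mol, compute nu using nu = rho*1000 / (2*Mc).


nu = rho * 1000 / (2 * Mc)
nu = 1.01 * 1000 / (2 * 5075)
nu = 1010.0 / 10150
nu = 0.0995 mol/L

0.0995 mol/L
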